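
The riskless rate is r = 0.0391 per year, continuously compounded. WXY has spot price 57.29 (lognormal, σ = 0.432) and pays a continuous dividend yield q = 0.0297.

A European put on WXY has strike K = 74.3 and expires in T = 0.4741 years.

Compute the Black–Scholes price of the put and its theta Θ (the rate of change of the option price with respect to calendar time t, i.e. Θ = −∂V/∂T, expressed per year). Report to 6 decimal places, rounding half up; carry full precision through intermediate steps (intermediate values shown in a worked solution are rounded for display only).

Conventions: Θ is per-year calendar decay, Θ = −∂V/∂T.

price = 18.498374
Θ = -4.365721

σ√T = 0.432·√0.4741 = 0.297453
d₁ = (ln(S/K) + (r−q+σ²/2)T) / (σ√T) = (ln(57.29/74.3) + (0.0391−0.0297+0.432²/2)·0.4741) / 0.297453 = (-0.259985 + 0.048696) / 0.297453 = -0.710327
d₂ = d₁ − σ√T = -0.710327 − 0.297453 = -1.007780
e^{−rT} = 0.981633
e^{−qT} = 0.986018
N(−d₁) = 0.761249,  N(−d₂) = 0.843220
Put price V = K·e^{−rT}·N(−d₂) − S·e^{−qT}·N(−d₁) = 61.500561 − 43.002188 = 18.498374
φ(d₁) = (1/√(2π))·e^{−d₁²/2} = 0.309988
Θ = −S·e^{−qT}·φ(d₁)·σ/(2√T) − q·S·e^{−qT}·N(−d₁) + r·K·e^{−rT}·N(−d₂) = −5.493228 − 1.277165 + 2.404672 = -4.365721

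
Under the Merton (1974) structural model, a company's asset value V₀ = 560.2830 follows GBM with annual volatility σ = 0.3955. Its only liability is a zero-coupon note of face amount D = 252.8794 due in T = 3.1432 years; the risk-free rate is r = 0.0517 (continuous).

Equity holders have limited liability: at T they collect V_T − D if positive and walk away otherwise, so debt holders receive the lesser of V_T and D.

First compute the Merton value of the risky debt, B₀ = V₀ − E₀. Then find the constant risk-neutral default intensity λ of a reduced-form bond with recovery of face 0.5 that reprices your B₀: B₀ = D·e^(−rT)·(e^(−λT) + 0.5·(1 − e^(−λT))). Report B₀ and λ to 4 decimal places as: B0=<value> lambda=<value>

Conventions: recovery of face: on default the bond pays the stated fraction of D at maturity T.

B0=205.7501 lambda=0.0285

Apply the equity-as-call identities (strike 252.8794, horizon 3.1432 years):
d₁ = [ln(V₀/D) + (r + σ²/2)T] / (σ√T)
   = [ln(560.2830/252.8794) + (0.0517 + 0.5·0.3955²)·3.1432] / (0.3955·√3.1432)
   = [0.795529 + 0.408334] / 0.701185 = 1.716898
d₂ = d₁ − σ√T = 1.716898 − 0.701185 = 1.015713
N(d₁) = 0.957001,  N(d₂) = 0.845117,  e^(−rT) = 0.850013
E₀ = V₀·N(d₁) − D·e^(−rT)·N(d₂)
   = 560.2830·0.957001 − 252.8794·0.850013·0.845117 = 354.532851
B₀ = V₀ − E₀ = 560.2830 − 354.532851 = 205.750149
e^(−λT) = (B₀·e^(rT)/D − 0.5)/(1 − 0.5) = (205.7501·1.176452/252.8794 − 0.5)/0.5 = 0.91439233
λ = −ln(0.91439233)/3.1432 = 0.028473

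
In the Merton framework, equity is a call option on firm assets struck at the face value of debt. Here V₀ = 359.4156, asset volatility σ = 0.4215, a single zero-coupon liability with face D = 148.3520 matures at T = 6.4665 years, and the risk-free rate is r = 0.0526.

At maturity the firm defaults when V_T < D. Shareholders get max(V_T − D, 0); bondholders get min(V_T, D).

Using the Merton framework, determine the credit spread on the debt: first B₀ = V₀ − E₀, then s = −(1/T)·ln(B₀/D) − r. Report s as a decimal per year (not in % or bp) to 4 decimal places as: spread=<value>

With assets at 359.4156 and a single debt payment of 148.3520 at 6.4665 years:
d₁ = [ln(V₀/D) + (r + σ²/2)T] / (σ√T)
   = [ln(359.4156/148.3520) + (0.0526 + 0.5·0.4215²)·6.4665] / (0.4215·√6.4665)
   = [0.884892 + 0.914564] / 1.071846 = 1.678839
d₂ = d₁ − σ√T = 1.678839 − 1.071846 = 0.606993
N(d₁) = 0.953408,  N(d₂) = 0.728072,  e^(−rT) = 0.711672
E₀ = V₀·N(d₁) − D·e^(−rT)·N(d₂)
   = 359.4156·0.953408 − 148.3520·0.711672·0.728072 = 265.801395
B₀ = V₀ − E₀ = 359.4156 − 265.801395 = 93.614205
spread = −(1/T)·ln(B₀/D) − r = −(1/6.4665)·ln(93.614205/148.3520) − 0.0526 = 0.01859859

spread=0.0186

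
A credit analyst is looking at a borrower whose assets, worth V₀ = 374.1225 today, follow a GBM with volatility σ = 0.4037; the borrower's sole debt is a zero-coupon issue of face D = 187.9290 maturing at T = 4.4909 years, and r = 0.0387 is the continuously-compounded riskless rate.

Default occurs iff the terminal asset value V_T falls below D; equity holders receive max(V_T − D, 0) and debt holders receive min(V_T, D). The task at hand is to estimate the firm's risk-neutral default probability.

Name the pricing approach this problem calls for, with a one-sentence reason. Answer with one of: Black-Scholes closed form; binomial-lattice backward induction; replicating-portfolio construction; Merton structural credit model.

Key observation: the question is about default risk generated by asset-value dynamics against a debt face of 187.9290 — the structural framework prices exactly that.

framework: Merton structural credit model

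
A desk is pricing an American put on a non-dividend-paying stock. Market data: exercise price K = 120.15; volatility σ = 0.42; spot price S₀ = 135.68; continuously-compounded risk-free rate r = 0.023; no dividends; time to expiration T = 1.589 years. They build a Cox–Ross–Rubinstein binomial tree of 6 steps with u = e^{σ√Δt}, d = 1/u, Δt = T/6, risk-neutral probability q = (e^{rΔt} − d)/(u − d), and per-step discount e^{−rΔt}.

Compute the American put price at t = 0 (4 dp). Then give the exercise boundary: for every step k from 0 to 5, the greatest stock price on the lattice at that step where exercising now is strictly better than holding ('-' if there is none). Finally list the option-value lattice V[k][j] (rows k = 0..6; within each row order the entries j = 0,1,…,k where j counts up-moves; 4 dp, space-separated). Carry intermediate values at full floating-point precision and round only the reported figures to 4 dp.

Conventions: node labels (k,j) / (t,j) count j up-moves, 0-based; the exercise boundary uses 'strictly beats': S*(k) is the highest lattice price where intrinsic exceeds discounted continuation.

price = 18.2432
boundary = - - - - 57.1534 70.9431
tree:
18.2432
26.3790 8.9424
36.8898 14.4004 2.6590
49.4770 22.6149 4.9560 0.0000
62.9966 34.2758 9.2373 0.0000 0.0000
74.1060 49.2069 17.2170 0.0000 0.0000 0.0000
83.0559 62.9966 32.0900 0.0000 0.0000 0.0000 0.0000

Δt=0.26483  u=1.24128  d=0.80562  q=0.46020  discount=0.99393
step 6 (expiry): payoffs max(K−S,0) = 83.0559 62.9966 32.0900 0.0000 0.0000 0.0000 0.0000
step 5: (k=5,j=0): S=46.0440, K−S=74.1060, hold=73.3763 ⇒ V=74.1060 exercise | (k=5,j=1): S=70.9431, K−S=49.2069, hold=48.4772 ⇒ V=49.2069 exercise | (k=5,j=2): S=109.3068, K−S=10.8432, hold=17.2170 ⇒ V=17.2170 continue | (k=5,j=3): S=168.4164, K−S=0.0000, hold=0.0000 ⇒ V=0.0000 continue | (k=5,j=4): S=259.4904, K−S=0.0000, hold=0.0000 ⇒ V=0.0000 continue | (k=5,j=5): S=399.8144, K−S=0.0000, hold=0.0000 ⇒ V=0.0000 continue  boundary S*=70.9431
step 4: (k=4,j=0): S=57.1534, K−S=62.9966, hold=62.2670 ⇒ V=62.9966 exercise | (k=4,j=1): S=88.0600, K−S=32.0900, hold=34.2758 ⇒ V=34.2758 continue | (k=4,j=2): S=135.6800, K−S=0.0000, hold=9.2373 ⇒ V=9.2373 continue | (k=4,j=3): S=209.0513, K−S=0.0000, hold=0.0000 ⇒ V=0.0000 continue | (k=4,j=4): S=322.0994, K−S=0.0000, hold=0.0000 ⇒ V=0.0000 continue  boundary S*=57.1534
step 3: (k=3,j=0): S=70.9431, K−S=49.2069, hold=49.4770 ⇒ V=49.4770 continue | (k=3,j=1): S=109.3068, K−S=10.8432, hold=22.6149 ⇒ V=22.6149 continue | (k=3,j=2): S=168.4164, K−S=0.0000, hold=4.9560 ⇒ V=4.9560 continue | (k=3,j=3): S=259.4904, K−S=0.0000, hold=0.0000 ⇒ V=0.0000 continue  boundary S*=-
step 2: (k=2,j=0): S=88.0600, K−S=32.0900, hold=36.8898 ⇒ V=36.8898 continue | (k=2,j=1): S=135.6800, K−S=0.0000, hold=14.4004 ⇒ V=14.4004 continue | (k=2,j=2): S=209.0513, K−S=0.0000, hold=2.6590 ⇒ V=2.6590 continue  boundary S*=-
step 1: (k=1,j=0): S=109.3068, K−S=10.8432, hold=26.3790 ⇒ V=26.3790 continue | (k=1,j=1): S=168.4164, K−S=0.0000, hold=8.9424 ⇒ V=8.9424 continue  boundary S*=-
step 0: (k=0,j=0): S=135.6800, K−S=0.0000, hold=18.2432 ⇒ V=18.2432 continue  boundary S*=-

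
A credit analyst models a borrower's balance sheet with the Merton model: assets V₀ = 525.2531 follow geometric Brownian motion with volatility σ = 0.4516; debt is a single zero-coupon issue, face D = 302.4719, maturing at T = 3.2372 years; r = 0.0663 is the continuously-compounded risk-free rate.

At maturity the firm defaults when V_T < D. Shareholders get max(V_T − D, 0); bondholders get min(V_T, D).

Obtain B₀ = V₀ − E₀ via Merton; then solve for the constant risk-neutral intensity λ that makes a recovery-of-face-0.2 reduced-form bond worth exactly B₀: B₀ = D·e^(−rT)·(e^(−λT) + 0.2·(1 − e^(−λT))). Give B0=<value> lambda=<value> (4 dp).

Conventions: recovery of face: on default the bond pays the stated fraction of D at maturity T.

B0=218.4275 lambda=0.0435

With assets at 525.2531 and a single debt payment of 302.4719 at 3.2372 years:
d₁ = [ln(V₀/D) + (r + σ²/2)T] / (σ√T)
   = [ln(525.2531/302.4719) + (0.0663 + 0.5·0.4516²)·3.2372] / (0.4516·√3.2372)
   = [0.551892 + 0.544728] / 0.812529 = 1.349638
d₂ = d₁ − σ√T = 1.349638 − 0.812529 = 0.537109
N(d₁) = 0.911434,  N(d₂) = 0.704404,  e^(−rT) = 0.806843
E₀ = V₀·N(d₁) − D·e^(−rT)·N(d₂)
   = 525.2531·0.911434 − 302.4719·0.806843·0.704404 = 306.825625
B₀ = V₀ − E₀ = 525.2531 − 306.825625 = 218.427475
e^(−λT) = (B₀·e^(rT)/D − 0.2)/(1 − 0.2) = (218.4275·1.239399/302.4719 − 0.2)/0.8 = 0.86877651
λ = −ln(0.86877651)/3.2372 = 0.043454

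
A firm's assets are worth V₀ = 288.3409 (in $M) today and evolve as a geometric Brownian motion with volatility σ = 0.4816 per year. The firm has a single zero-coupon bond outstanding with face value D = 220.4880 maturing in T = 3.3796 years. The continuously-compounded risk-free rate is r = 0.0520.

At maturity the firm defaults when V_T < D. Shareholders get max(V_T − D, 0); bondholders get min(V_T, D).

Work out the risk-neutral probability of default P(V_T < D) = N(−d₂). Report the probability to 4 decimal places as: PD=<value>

Work the structural quantities from V₀ = 288.3409 against face 220.4880:
d₁ = [ln(V₀/D) + (r + σ²/2)T] / (σ√T)
   = [ln(288.3409/220.4880) + (0.0520 + 0.5·0.4816²)·3.3796] / (0.4816·√3.3796)
   = [0.268300 + 0.567669] / 0.885358 = 0.944216
d₂ = d₁ − σ√T = 0.944216 − 0.885358 = 0.058857
risk-neutral PD = N(−d₂) = N(-0.058857) = 0.476533

PD=0.4765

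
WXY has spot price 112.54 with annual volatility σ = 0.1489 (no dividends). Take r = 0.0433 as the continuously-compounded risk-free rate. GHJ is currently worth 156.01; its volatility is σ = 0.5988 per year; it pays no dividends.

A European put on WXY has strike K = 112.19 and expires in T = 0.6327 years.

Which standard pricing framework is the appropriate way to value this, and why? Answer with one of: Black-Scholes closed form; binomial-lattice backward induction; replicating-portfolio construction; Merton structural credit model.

Key observation: with WXY following a GBM at constant σ and r, the European put struck at 112.19 prices in closed form — nothing here needs a stepwise model or a balance sheet.

framework: Black-Scholes closed form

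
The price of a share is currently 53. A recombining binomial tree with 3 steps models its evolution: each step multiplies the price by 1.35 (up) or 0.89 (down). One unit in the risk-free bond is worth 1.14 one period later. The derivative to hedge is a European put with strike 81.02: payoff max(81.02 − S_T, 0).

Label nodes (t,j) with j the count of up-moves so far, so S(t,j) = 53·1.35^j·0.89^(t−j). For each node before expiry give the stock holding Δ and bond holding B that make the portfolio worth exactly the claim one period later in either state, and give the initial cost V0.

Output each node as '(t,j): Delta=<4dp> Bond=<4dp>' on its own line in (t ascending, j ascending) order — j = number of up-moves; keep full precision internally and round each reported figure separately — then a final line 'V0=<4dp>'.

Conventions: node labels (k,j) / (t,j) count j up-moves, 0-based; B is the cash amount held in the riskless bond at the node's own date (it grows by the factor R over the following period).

The replicating-portfolio and risk-neutral prices coincide; use p* = (1.14−0.89)/(1.35−0.89) = 0.5435 for the latter.
Expiry values: V(3,0)=43.6566, V(3,1)=24.3452, V(3,2)=0.0000, V(3,3)=0.0000
(2,0): S=41.9813. Δ = (V_up−V_dn)/(S_up−S_dn) = (24.3452−43.6566)/(56.6748−37.3634) = -1.0000. V = [p*·24.3452 + (1−p*)·43.6566]/1.14 = 29.0889. B = V − Δ·S = 71.0702.
(2,1): S=63.6795. Δ = (V_up−V_dn)/(S_up−S_dn) = (0.0000−24.3452)/(85.9673−56.6748) = -0.8311. V = [p*·0.0000 + (1−p*)·24.3452]/1.14 = 9.7492. B = V − Δ·S = 62.6737.
(2,2): S=96.5925. Δ = (V_up−V_dn)/(S_up−S_dn) = (0.0000−0.0000)/(130.3999−85.9673) = 0.0000. V = [p*·0.0000 + (1−p*)·0.0000]/1.14 = 0.0000. B = V − Δ·S = 0.0000.
(1,0): S=47.1700. Δ = (V_up−V_dn)/(S_up−S_dn) = (9.7492−29.0889)/(63.6795−41.9813) = -0.8913. V = [p*·9.7492 + (1−p*)·29.0889]/1.14 = 16.2967. B = V − Δ·S = 58.3394.
(1,1): S=71.5500. Δ = (V_up−V_dn)/(S_up−S_dn) = (0.0000−9.7492)/(96.5925−63.6795) = -0.2962. V = [p*·0.0000 + (1−p*)·9.7492]/1.14 = 3.9042. B = V − Δ·S = 25.0982.
(0,0): S=53.0000. Δ = (V_up−V_dn)/(S_up−S_dn) = (3.9042−16.2967)/(71.5500−47.1700) = -0.5083. V = [p*·3.9042 + (1−p*)·16.2967]/1.14 = 8.3874. B = V − Δ·S = 35.3276.
Sanity check at the root: Δ(0,0)·S0 + B(0,0) reproduces V0 = 8.3874.

(0,0): Delta=-0.5083 Bond=35.3276
(1,0): Delta=-0.8913 Bond=58.3394
(1,1): Delta=-0.2962 Bond=25.0982
(2,0): Delta=-1.0000 Bond=71.0702
(2,1): Delta=-0.8311 Bond=62.6737
(2,2): Delta=0.0000 Bond=0.0000
V0=8.3874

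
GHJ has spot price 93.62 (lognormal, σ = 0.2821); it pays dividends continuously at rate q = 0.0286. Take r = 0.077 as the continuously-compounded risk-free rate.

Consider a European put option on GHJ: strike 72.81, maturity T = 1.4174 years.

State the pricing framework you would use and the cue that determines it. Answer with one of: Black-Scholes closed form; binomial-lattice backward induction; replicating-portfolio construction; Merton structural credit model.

Key observation: a European claim on GHJ (strike 72.81) — a lognormal (GBM) underlying with constant rate and volatility — has an exact closed-form value; no lattice or capital structure is involved.

framework: Black-Scholes closed form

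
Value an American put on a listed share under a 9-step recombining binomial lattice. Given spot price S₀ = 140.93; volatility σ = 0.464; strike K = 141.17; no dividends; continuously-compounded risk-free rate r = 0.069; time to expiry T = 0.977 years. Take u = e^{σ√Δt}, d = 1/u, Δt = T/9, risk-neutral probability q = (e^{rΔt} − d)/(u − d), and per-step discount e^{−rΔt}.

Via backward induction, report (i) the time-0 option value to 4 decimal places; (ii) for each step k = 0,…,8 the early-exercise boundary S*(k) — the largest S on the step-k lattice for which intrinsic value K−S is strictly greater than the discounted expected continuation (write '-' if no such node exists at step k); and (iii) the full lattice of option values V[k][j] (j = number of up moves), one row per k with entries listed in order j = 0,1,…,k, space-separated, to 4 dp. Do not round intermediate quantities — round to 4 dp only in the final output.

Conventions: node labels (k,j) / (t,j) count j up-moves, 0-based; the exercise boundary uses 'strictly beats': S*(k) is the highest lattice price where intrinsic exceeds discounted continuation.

Δt=0.10856  u=1.16518  d=0.85823  q=0.48635  discount=0.99254
step 9 (expiry): payoffs max(K−S,0) = 105.5693 92.8367 75.5504 52.0815 20.2190 0.0000 0.0000 0.0000 0.0000 0.0000
step 8: (k=8,j=0): S=41.4813, K−S=99.6887, hold=98.6353 ⇒ V=99.6887 exercise | (k=8,j=1): S=56.3171, K−S=84.8529, hold=83.7995 ⇒ V=84.8529 exercise | (k=8,j=2): S=76.4589, K−S=64.7111, hold=63.6577 ⇒ V=64.7111 exercise | (k=8,j=3): S=103.8044, K−S=37.3656, hold=36.3122 ⇒ V=37.3656 exercise | (k=8,j=4): S=140.9300, K−S=0.2400, hold=10.3080 ⇒ V=10.3080 continue | (k=8,j=5): S=191.3336, K−S=0.0000, hold=0.0000 ⇒ V=0.0000 continue | (k=8,j=6): S=259.7641, K−S=0.0000, hold=0.0000 ⇒ V=0.0000 continue | (k=8,j=7): S=352.6688, K−S=0.0000, hold=0.0000 ⇒ V=0.0000 continue | (k=8,j=8): S=478.8007, K−S=0.0000, hold=0.0000 ⇒ V=0.0000 continue  boundary S*=103.8044
step 7: (k=7,j=0): S=48.3333, K−S=92.8367, hold=91.7833 ⇒ V=92.8367 exercise | (k=7,j=1): S=65.6196, K−S=75.5504, hold=74.4969 ⇒ V=75.5504 exercise | (k=7,j=2): S=89.0885, K−S=52.0815, hold=51.0280 ⇒ V=52.0815 exercise | (k=7,j=3): S=120.9510, K−S=20.2190, hold=24.0255 ⇒ V=24.0255 continue | (k=7,j=4): S=164.2092, K−S=0.0000, hold=5.2552 ⇒ V=5.2552 continue | (k=7,j=5): S=222.9386, K−S=0.0000, hold=0.0000 ⇒ V=0.0000 continue | (k=7,j=6): S=302.6726, K−S=0.0000, hold=0.0000 ⇒ V=0.0000 continue | (k=7,j=7): S=410.9234, K−S=0.0000, hold=0.0000 ⇒ V=0.0000 continue  boundary S*=89.0885
step 6: (k=6,j=0): S=56.3171, K−S=84.8529, hold=83.7995 ⇒ V=84.8529 exercise | (k=6,j=1): S=76.4589, K−S=64.7111, hold=63.6577 ⇒ V=64.7111 exercise | (k=6,j=2): S=103.8044, K−S=37.3656, hold=38.1497 ⇒ V=38.1497 continue | (k=6,j=3): S=140.9300, K−S=0.2400, hold=14.7854 ⇒ V=14.7854 continue | (k=6,j=4): S=191.3336, K−S=0.0000, hold=2.6792 ⇒ V=2.6792 continue | (k=6,j=5): S=259.7641, K−S=0.0000, hold=0.0000 ⇒ V=0.0000 continue | (k=6,j=6): S=352.6688, K−S=0.0000, hold=0.0000 ⇒ V=0.0000 continue  boundary S*=76.4589
step 5: (k=5,j=0): S=65.6196, K−S=75.5504, hold=74.4969 ⇒ V=75.5504 exercise | (k=5,j=1): S=89.0885, K−S=52.0815, hold=51.4065 ⇒ V=52.0815 exercise | (k=5,j=2): S=120.9510, K−S=20.2190, hold=26.5866 ⇒ V=26.5866 continue | (k=5,j=3): S=164.2092, K−S=0.0000, hold=8.8312 ⇒ V=8.8312 continue | (k=5,j=4): S=222.9386, K−S=0.0000, hold=1.3659 ⇒ V=1.3659 continue | (k=5,j=5): S=302.6726, K−S=0.0000, hold=0.0000 ⇒ V=0.0000 continue  boundary S*=89.0885
step 4: (k=4,j=0): S=76.4589, K−S=64.7111, hold=63.6577 ⇒ V=64.7111 exercise | (k=4,j=1): S=103.8044, K−S=37.3656, hold=39.3860 ⇒ V=39.3860 continue | (k=4,j=2): S=140.9300, K−S=0.2400, hold=17.8173 ⇒ V=17.8173 continue | (k=4,j=3): S=191.3336, K−S=0.0000, hold=5.1616 ⇒ V=5.1616 continue | (k=4,j=4): S=259.7641, K−S=0.0000, hold=0.6964 ⇒ V=0.6964 continue  boundary S*=76.4589
step 3: (k=3,j=0): S=89.0885, K−S=52.0815, hold=52.0033 ⇒ V=52.0815 exercise | (k=3,j=1): S=120.9510, K−S=20.2190, hold=28.6804 ⇒ V=28.6804 continue | (k=3,j=2): S=164.2092, K−S=0.0000, hold=11.5752 ⇒ V=11.5752 continue | (k=3,j=3): S=222.9386, K−S=0.0000, hold=2.9676 ⇒ V=2.9676 continue  boundary S*=89.0885
step 2: (k=2,j=0): S=103.8044, K−S=37.3656, hold=40.3967 ⇒ V=40.3967 continue | (k=2,j=1): S=140.9300, K−S=0.2400, hold=20.2094 ⇒ V=20.2094 continue | (k=2,j=2): S=191.3336, K−S=0.0000, hold=7.3338 ⇒ V=7.3338 continue  boundary S*=-
step 1: (k=1,j=0): S=120.9510, K−S=20.2190, hold=30.3504 ⇒ V=30.3504 continue | (k=1,j=1): S=164.2092, K−S=0.0000, hold=13.8433 ⇒ V=13.8433 continue  boundary S*=-
step 0: (k=0,j=0): S=140.9300, K−S=0.2400, hold=22.1556 ⇒ V=22.1556 continue  boundary S*=-

price = 22.1556
boundary = - - - 89.0885 76.4589 89.0885 76.4589 89.0885 103.8044
tree:
22.1556
30.3504 13.8433
40.3967 20.2094 7.3338
52.0815 28.6804 11.5752 2.9676
64.7111 39.3860 17.8173 5.1616 0.6964
75.5504 52.0815 26.5866 8.8312 1.3659 0.0000
84.8529 64.7111 38.1497 14.7854 2.6792 0.0000 0.0000
92.8367 75.5504 52.0815 24.0255 5.2552 0.0000 0.0000 0.0000
99.6887 84.8529 64.7111 37.3656 10.3080 0.0000 0.0000 0.0000 0.0000
105.5693 92.8367 75.5504 52.0815 20.2190 0.0000 0.0000 0.0000 0.0000 0.0000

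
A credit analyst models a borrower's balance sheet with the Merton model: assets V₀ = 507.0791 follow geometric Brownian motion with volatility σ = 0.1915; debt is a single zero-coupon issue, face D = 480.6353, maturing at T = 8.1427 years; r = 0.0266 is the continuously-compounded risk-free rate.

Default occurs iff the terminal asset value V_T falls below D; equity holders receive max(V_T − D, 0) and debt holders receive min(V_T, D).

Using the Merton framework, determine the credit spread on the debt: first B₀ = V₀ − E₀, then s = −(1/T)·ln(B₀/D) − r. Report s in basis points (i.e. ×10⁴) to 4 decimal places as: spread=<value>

spread=160.4397

Work the structural quantities from V₀ = 507.0791 against face 480.6353:
d₁ = [ln(V₀/D) + (r + σ²/2)T] / (σ√T)
   = [ln(507.0791/480.6353) + (0.0266 + 0.5·0.1915²)·8.1427] / (0.1915·√8.1427)
   = [0.053558 + 0.365901] / 0.546453 = 0.767604
d₂ = d₁ − σ√T = 0.767604 − 0.546453 = 0.221151
N(d₁) = 0.778639,  N(d₂) = 0.587512,  e^(−rT) = 0.805255
E₀ = V₀·N(d₁) − D·e^(−rT)·N(d₂)
   = 507.0791·0.778639 − 480.6353·0.805255·0.587512 = 167.444042
B₀ = V₀ − E₀ = 507.0791 − 167.444042 = 339.635058
spread = −(1/T)·ln(B₀/D) − r = −(1/8.1427)·ln(339.635058/480.6353) − 0.0266 = 0.01604397
in basis points: 0.01604397 × 10⁴ = 160.4397 bp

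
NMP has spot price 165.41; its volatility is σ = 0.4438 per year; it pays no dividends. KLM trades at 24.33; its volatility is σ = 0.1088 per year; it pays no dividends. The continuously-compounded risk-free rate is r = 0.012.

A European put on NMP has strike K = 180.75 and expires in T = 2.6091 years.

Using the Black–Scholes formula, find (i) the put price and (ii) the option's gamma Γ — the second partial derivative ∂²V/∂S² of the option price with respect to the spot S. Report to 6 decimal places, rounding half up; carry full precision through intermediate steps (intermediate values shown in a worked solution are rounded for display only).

σ√T = 0.4438·√2.6091 = 0.716857
d₁ = (ln(S/K) + (r+σ²/2)T) / (σ√T) = (ln(165.41/180.75) + (0.012+0.4438²/2)·2.6091) / 0.716857 = (-0.088688 + 0.288251) / 0.716857 = 0.278387
d₂ = d₁ − σ√T = 0.278387 − 0.716857 = -0.438470
e^{−rT} = 0.969176
N(−d₁) = 0.390358,  N(−d₂) = 0.669477
Put price V = K·e^{−rT}·N(−d₂) − S·N(−d₁) = 117.278050 − 64.569060 = 52.708990
φ(d₁) = (1/√(2π))·e^{−d₁²/2} = 0.383779
Γ = φ(d₁) / (S·σ·√T) = 0.003237

price = 52.708990
Γ = 0.003237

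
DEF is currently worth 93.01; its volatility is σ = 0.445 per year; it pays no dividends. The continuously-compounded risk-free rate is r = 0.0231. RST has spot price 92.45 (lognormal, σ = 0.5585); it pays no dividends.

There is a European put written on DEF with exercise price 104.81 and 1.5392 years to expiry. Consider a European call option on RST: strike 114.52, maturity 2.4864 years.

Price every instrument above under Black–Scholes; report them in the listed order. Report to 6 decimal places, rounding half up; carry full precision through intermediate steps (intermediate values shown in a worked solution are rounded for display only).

price(DEF put K=104.81) = 25.419773
price(RST call K=114.52) = 26.792916

[DEF put K=104.81]
σ√T = 0.445·√1.5392 = 0.552087
d₁ = (ln(S/K) + (r+σ²/2)T) / (σ√T) = (ln(93.01/104.81) + (0.0231+0.445²/2)·1.5392) / 0.552087 = (-0.119442 + 0.187956) / 0.552087 = 0.124099
d₂ = d₁ − σ√T = 0.124099 − 0.552087 = -0.427988
e^{−rT} = 0.965069
N(−d₁) = 0.450618,  N(−d₂) = 0.665670
price = K·e^{−rT}·N(−d₂) − S·N(−d₁) = 67.331799 − 41.912026 = 25.419773
[RST call K=114.52]
σ√T = 0.5585·√2.4864 = 0.880661
d₁ = (ln(S/K) + (r+σ²/2)T) / (σ√T) = (ln(92.45/114.52) + (0.0231+0.5585²/2)·2.4864) / 0.880661 = (-0.214082 + 0.445218) / 0.880661 = 0.262458
d₂ = d₁ − σ√T = 0.262458 − 0.880661 = -0.618203
e^{−rT} = 0.944182
N(d₁) = 0.603516,  N(d₂) = 0.268221
price = S·N(d₁) − K·e^{−rT}·N(d₂) = 55.795021 − 29.002104 = 26.792916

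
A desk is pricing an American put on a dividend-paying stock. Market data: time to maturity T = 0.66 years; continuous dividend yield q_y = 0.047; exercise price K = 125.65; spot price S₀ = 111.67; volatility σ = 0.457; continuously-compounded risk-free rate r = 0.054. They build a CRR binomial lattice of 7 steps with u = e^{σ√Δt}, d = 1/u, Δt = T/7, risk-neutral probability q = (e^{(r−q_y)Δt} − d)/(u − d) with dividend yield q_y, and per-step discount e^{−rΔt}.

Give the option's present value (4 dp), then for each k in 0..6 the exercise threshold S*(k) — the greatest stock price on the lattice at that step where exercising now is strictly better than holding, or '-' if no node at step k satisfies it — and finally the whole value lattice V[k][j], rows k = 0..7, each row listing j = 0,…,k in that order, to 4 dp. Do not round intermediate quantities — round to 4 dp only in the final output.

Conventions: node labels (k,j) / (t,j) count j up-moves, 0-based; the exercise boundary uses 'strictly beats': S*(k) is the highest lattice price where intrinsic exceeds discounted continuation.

price = 24.2241
boundary = - - - 73.3006 84.3433 73.3006 84.3433
tree:
24.2241
32.4750 15.0838
42.0451 21.9212 7.4549
52.3494 30.7589 12.0870 2.2563
61.9463 41.3067 19.0718 4.2573 0.0000
70.2867 52.3494 28.9389 8.0331 0.0000 0.0000
77.5352 61.9463 41.3067 15.1575 0.0000 0.0000 0.0000
83.8346 70.2867 52.3494 28.6004 0.0000 0.0000 0.0000 0.0000

params: Δt=0.09429 u=1.15065 d=0.86907 q=0.46732 e^(-rΔt)=0.99492
t_7 payoffs: 83.8346 70.2867 52.3494 28.6004 0.0000 0.0000 0.0000 0.0000
t_6: node(6,0) S=48.1148 payoff=77.5352 vs cont=77.1098 → 77.5352 [stop]  node(6,1) S=63.7037 payoff=61.9463 vs cont=61.5899 → 61.9463 [stop]  node(6,2) S=84.3433 payoff=41.3067 vs cont=41.0415 → 41.3067 [stop]  node(6,3) S=111.6700 payoff=13.9800 vs cont=15.1575 → 15.1575 [wait]  node(6,4) S=147.8504 payoff=0.0000 vs cont=0.0000 → 0.0000 [wait]  node(6,5) S=195.7529 payoff=0.0000 vs cont=0.0000 → 0.0000 [wait]  node(6,6) S=259.1757 payoff=0.0000 vs cont=0.0000 → 0.0000 [wait]  ⇒ S*(6)=84.3433
t_5: node(5,0) S=55.3633 payoff=70.2867 vs cont=69.8934 → 70.2867 [stop]  node(5,1) S=73.3006 payoff=52.3494 vs cont=52.0354 → 52.3494 [stop]  node(5,2) S=97.0496 payoff=28.6004 vs cont=28.9389 → 28.9389 [wait]  node(5,3) S=128.4930 payoff=0.0000 vs cont=8.0331 → 8.0331 [wait]  node(5,4) S=170.1239 payoff=0.0000 vs cont=0.0000 → 0.0000 [wait]  node(5,5) S=225.2430 payoff=0.0000 vs cont=0.0000 → 0.0000 [wait]  ⇒ S*(5)=73.3006
t_4: node(4,0) S=63.7037 payoff=61.9463 vs cont=61.5899 → 61.9463 [stop]  node(4,1) S=84.3433 payoff=41.3067 vs cont=41.1989 → 41.3067 [stop]  node(4,2) S=111.6700 payoff=13.9800 vs cont=19.0718 → 19.0718 [wait]  node(4,3) S=147.8504 payoff=0.0000 vs cont=4.2573 → 4.2573 [wait]  node(4,4) S=195.7529 payoff=0.0000 vs cont=0.0000 → 0.0000 [wait]  ⇒ S*(4)=84.3433
t_3: node(3,0) S=73.3006 payoff=52.3494 vs cont=52.0354 → 52.3494 [stop]  node(3,1) S=97.0496 payoff=28.6004 vs cont=30.7589 → 30.7589 [wait]  node(3,2) S=128.4930 payoff=0.0000 vs cont=12.0870 → 12.0870 [wait]  node(3,3) S=170.1239 payoff=0.0000 vs cont=2.2563 → 2.2563 [wait]  ⇒ S*(3)=73.3006
t_2: node(2,0) S=84.3433 payoff=41.3067 vs cont=42.0451 → 42.0451 [wait]  node(2,1) S=111.6700 payoff=13.9800 vs cont=21.9212 → 21.9212 [wait]  node(2,2) S=147.8504 payoff=0.0000 vs cont=7.4549 → 7.4549 [wait]  ⇒ S*(2)=-
t_1: node(1,0) S=97.0496 payoff=28.6004 vs cont=32.4750 → 32.4750 [wait]  node(1,1) S=128.4930 payoff=0.0000 vs cont=15.0838 → 15.0838 [wait]  ⇒ S*(1)=-
t_0: node(0,0) S=111.6700 payoff=13.9800 vs cont=24.2241 → 24.2241 [wait]  ⇒ S*(0)=-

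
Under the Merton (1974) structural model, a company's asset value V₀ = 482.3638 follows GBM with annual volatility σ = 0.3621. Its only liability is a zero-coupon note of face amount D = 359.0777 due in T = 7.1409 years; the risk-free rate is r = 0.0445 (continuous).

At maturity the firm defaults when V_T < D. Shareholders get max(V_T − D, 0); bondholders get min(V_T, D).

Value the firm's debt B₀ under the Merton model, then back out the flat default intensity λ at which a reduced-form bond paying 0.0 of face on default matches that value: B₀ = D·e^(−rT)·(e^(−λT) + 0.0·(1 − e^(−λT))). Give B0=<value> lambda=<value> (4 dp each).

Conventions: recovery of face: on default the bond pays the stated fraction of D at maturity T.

Equity is a call on the firm's assets struck at D = 359.0777:
d₁ = [ln(V₀/D) + (r + σ²/2)T] / (σ√T)
   = [ln(482.3638/359.0777) + (0.0445 + 0.5·0.3621²)·7.1409] / (0.3621·√7.1409)
   = [0.295160 + 0.785915] / 0.967620 = 1.117251
d₂ = d₁ − σ√T = 1.117251 − 0.967620 = 0.149630
N(d₁) = 0.868056,  N(d₂) = 0.559472,  e^(−rT) = 0.727770
E₀ = V₀·N(d₁) − D·e^(−rT)·N(d₂)
   = 482.3638·0.868056 − 359.0777·0.727770·0.559472 = 272.514441
B₀ = V₀ − E₀ = 482.3638 − 272.514441 = 209.849359
e^(−λT) = (B₀·e^(rT)/D − 0)/(1 − 0) = (209.8494·1.374060/359.0777 − 0)/1 = 0.80301762
λ = −ln(0.80301762)/7.1409 = 0.030721

B0=209.8494 lambda=0.0307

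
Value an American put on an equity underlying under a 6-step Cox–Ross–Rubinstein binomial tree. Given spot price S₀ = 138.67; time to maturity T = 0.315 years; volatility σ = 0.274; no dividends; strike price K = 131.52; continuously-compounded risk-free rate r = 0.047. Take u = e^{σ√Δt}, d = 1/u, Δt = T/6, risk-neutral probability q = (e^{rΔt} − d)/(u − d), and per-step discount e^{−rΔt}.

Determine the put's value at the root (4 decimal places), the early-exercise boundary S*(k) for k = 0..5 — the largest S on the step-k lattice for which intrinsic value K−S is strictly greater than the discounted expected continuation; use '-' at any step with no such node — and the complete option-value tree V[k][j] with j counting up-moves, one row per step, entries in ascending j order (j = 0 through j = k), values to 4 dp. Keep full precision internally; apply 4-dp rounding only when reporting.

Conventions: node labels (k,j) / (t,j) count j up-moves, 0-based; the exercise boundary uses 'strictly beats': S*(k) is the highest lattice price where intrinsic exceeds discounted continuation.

Δt=0.05250  u=1.06479  d=0.93915  q=0.50397  discount=0.99754
step 6 (expiry): payoffs max(K−S,0) = 36.3743 23.6451 9.2130 0.0000 0.0000 0.0000 0.0000
step 5: (k=5,j=0): S=101.3106, K−S=30.2094, hold=29.8853 ⇒ V=30.2094 exercise | (k=5,j=1): S=114.8645, K−S=16.6555, hold=16.3314 ⇒ V=16.6555 exercise | (k=5,j=2): S=130.2318, K−S=1.2882, hold=4.5586 ⇒ V=4.5586 continue | (k=5,j=3): S=147.6550, K−S=0.0000, hold=0.0000 ⇒ V=0.0000 continue | (k=5,j=4): S=167.4092, K−S=0.0000, hold=0.0000 ⇒ V=0.0000 continue | (k=5,j=5): S=189.8062, K−S=0.0000, hold=0.0000 ⇒ V=0.0000 continue  boundary S*=114.8645
step 4: (k=4,j=0): S=107.8749, K−S=23.6451, hold=23.3210 ⇒ V=23.6451 exercise | (k=4,j=1): S=122.3070, K−S=9.2130, hold=10.5330 ⇒ V=10.5330 continue | (k=4,j=2): S=138.6700, K−S=0.0000, hold=2.2556 ⇒ V=2.2556 continue | (k=4,j=3): S=157.2221, K−S=0.0000, hold=0.0000 ⇒ V=0.0000 continue | (k=4,j=4): S=178.2563, K−S=0.0000, hold=0.0000 ⇒ V=0.0000 continue  boundary S*=107.8749
step 3: (k=3,j=0): S=114.8645, K−S=16.6555, hold=16.9950 ⇒ V=16.9950 continue | (k=3,j=1): S=130.2318, K−S=1.2882, hold=6.3457 ⇒ V=6.3457 continue | (k=3,j=2): S=147.6550, K−S=0.0000, hold=1.1161 ⇒ V=1.1161 continue | (k=3,j=3): S=167.4092, K−S=0.0000, hold=0.0000 ⇒ V=0.0000 continue  boundary S*=-
step 2: (k=2,j=0): S=122.3070, K−S=9.2130, hold=11.5994 ⇒ V=11.5994 continue | (k=2,j=1): S=138.6700, K−S=0.0000, hold=3.7010 ⇒ V=3.7010 continue | (k=2,j=2): S=157.2221, K−S=0.0000, hold=0.5523 ⇒ V=0.5523 continue  boundary S*=-
step 1: (k=1,j=0): S=130.2318, K−S=1.2882, hold=7.6000 ⇒ V=7.6000 continue | (k=1,j=1): S=147.6550, K−S=0.0000, hold=2.1089 ⇒ V=2.1089 continue  boundary S*=-
step 0: (k=0,j=0): S=138.6700, K−S=0.0000, hold=4.8208 ⇒ V=4.8208 continue  boundary S*=-

price = 4.8208
boundary = - - - - 107.8749 114.8645
tree:
4.8208
7.6000 2.1089
11.5994 3.7010 0.5523
16.9950 6.3457 1.1161 0.0000
23.6451 10.5330 2.2556 0.0000 0.0000
30.2094 16.6555 4.5586 0.0000 0.0000 0.0000
36.3743 23.6451 9.2130 0.0000 0.0000 0.0000 0.0000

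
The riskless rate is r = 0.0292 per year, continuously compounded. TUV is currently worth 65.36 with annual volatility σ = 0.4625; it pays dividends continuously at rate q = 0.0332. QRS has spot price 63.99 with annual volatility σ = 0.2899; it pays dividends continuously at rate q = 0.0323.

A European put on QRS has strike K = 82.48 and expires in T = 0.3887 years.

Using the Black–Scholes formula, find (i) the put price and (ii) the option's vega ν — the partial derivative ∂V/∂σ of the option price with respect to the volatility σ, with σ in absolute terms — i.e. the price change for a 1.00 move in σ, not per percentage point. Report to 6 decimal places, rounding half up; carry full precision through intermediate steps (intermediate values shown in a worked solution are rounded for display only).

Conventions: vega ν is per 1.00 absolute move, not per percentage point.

price = 18.820466
ν = 6.570969

σ√T = 0.2899·√0.3887 = 0.180741
d₁ = (ln(S/K) + (r−q+σ²/2)T) / (σ√T) = (ln(63.99/82.48) + (0.0292−0.0323+0.2899²/2)·0.3887) / 0.180741 = (-0.253829 + 0.015129) / 0.180741 = -1.320680
d₂ = d₁ − σ√T = -1.320680 − 0.180741 = -1.501421
e^{−rT} = 0.988714
e^{−qT} = 0.987523
N(−d₁) = 0.906696,  N(−d₂) = 0.933377
Put price V = K·e^{−rT}·N(−d₂) − S·e^{−qT}·N(−d₁) = 76.116062 − 57.295596 = 18.820466
φ(d₁) = (1/√(2π))·e^{−d₁²/2} = 0.166787
ν = S·e^{−qT}·φ(d₁)·√T = 6.570969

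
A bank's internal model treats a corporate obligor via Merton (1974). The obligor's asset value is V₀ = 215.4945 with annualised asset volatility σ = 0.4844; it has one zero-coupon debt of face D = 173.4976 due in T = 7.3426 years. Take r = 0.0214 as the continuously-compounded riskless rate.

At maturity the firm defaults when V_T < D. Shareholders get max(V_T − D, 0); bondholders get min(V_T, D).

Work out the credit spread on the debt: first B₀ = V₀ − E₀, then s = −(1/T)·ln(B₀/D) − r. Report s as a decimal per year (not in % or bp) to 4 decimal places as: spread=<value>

spread=0.0680

Apply the equity-as-call identities (strike 173.4976, horizon 7.3426 years):
d₁ = [ln(V₀/D) + (r + σ²/2)T] / (σ√T)
   = [ln(215.4945/173.4976) + (0.0214 + 0.5·0.4844²)·7.3426] / (0.4844·√7.3426)
   = [0.216772 + 1.018578] / 1.312590 = 0.941154
d₂ = d₁ − σ√T = 0.941154 − 1.312590 = -0.371436
N(d₁) = 0.826687,  N(d₂) = 0.355156,  e^(−rT) = 0.854592
E₀ = V₀·N(d₁) − D·e^(−rT)·N(d₂)
   = 215.4945·0.826687 − 173.4976·0.854592·0.355156 = 125.487611
B₀ = V₀ − E₀ = 215.4945 − 125.487611 = 90.006889
spread = −(1/T)·ln(B₀/D) − r = −(1/7.3426)·ln(90.006889/173.4976) − 0.0214 = 0.06797945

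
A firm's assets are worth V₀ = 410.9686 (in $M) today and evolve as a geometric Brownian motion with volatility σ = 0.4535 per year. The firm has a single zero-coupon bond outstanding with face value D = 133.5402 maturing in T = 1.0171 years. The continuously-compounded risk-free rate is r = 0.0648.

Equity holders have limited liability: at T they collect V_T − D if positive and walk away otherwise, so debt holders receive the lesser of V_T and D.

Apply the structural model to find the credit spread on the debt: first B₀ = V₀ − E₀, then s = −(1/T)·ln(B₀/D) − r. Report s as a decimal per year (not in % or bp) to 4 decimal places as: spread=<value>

Work the structural quantities from V₀ = 410.9686 against face 133.5402:
d₁ = [ln(V₀/D) + (r + σ²/2)T] / (σ√T)
   = [ln(410.9686/133.5402) + (0.0648 + 0.5·0.4535²)·1.0171] / (0.4535·√1.0171)
   = [1.124114 + 0.170498] / 0.457361 = 2.830613
d₂ = d₁ − σ√T = 2.830613 − 0.457361 = 2.373252
N(d₁) = 0.997677,  N(d₂) = 0.991184,  e^(−rT) = 0.936217
E₀ = V₀·N(d₁) − D·e^(−rT)·N(d₂)
   = 410.9686·0.997677 − 133.5402·0.936217·0.991184 = 286.093562
B₀ = V₀ − E₀ = 410.9686 − 286.093562 = 124.875038
spread = −(1/T)·ln(B₀/D) − r = −(1/1.0171)·ln(124.875038/133.5402) − 0.0648 = 0.00116108

spread=0.0012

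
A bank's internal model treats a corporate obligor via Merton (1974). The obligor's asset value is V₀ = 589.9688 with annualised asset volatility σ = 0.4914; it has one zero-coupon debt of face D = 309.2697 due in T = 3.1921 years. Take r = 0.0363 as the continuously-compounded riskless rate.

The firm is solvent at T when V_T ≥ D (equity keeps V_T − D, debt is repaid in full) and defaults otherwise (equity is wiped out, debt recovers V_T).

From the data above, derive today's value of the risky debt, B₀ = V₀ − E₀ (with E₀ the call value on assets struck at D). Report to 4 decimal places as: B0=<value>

Apply the equity-as-call identities (strike 309.2697, horizon 3.1921 years):
d₁ = [ln(V₀/D) + (r + σ²/2)T] / (σ√T)
   = [ln(589.9688/309.2697) + (0.0363 + 0.5·0.4914²)·3.1921] / (0.4914·√3.1921)
   = [0.645856 + 0.501278] / 0.877957 = 1.306594
d₂ = d₁ − σ√T = 1.306594 − 0.877957 = 0.428637
N(d₁) = 0.904325,  N(d₂) = 0.665906,  e^(−rT) = 0.890588
E₀ = V₀·N(d₁) − D·e^(−rT)·N(d₂)
   = 589.9688·0.904325 − 309.2697·0.890588·0.665906 = 350.111530
B₀ = V₀ − E₀ = 589.9688 − 350.111530 = 239.857270

B0=239.8573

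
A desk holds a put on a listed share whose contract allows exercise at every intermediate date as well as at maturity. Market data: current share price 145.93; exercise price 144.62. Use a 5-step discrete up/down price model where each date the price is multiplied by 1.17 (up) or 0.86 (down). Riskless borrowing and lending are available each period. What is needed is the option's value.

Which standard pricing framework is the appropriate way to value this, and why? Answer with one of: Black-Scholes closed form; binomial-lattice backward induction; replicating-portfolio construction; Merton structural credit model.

Key observation: with exercise allowed before expiry on a discrete up/down model (5 steps from spot 145.93), the strike-144.62 put's value must be rolled back through the tree testing early exercise at each node.

framework: binomial-lattice backward induction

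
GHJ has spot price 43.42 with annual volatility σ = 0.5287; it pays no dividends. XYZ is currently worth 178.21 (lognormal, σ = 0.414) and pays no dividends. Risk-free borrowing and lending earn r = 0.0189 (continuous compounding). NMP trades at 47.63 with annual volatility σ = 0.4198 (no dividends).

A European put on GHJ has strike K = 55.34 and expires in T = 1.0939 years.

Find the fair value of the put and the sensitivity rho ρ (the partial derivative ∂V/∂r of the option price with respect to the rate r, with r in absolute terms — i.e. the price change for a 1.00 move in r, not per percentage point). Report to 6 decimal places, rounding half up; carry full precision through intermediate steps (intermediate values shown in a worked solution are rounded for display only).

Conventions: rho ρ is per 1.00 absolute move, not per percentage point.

σ√T = 0.5287·√1.0939 = 0.552966
d₁ = (ln(S/K) + (r+σ²/2)T) / (σ√T) = (ln(43.42/55.34) + (0.0189+0.5287²/2)·1.0939) / 0.552966 = (-0.242576 + 0.173560) / 0.552966 = -0.124810
d₂ = d₁ − σ√T = -0.124810 − 0.552966 = -0.677776
e^{−rT} = 0.979538
N(−d₁) = 0.549663,  N(−d₂) = 0.751043
Put price V = K·e^{−rT}·N(−d₂) − S·N(−d₁) = 40.712244 − 23.866367 = 16.845877
ρ = −K·T·e^{−rT}·N(−d₂) = -44.535124

price = 16.845877
ρ = -44.535124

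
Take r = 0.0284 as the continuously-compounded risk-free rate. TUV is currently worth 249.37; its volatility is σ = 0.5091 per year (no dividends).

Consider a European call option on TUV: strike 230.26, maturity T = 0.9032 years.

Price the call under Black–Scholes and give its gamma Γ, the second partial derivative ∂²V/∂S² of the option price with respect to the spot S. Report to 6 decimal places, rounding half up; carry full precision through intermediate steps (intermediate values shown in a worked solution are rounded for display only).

price = 58.803066
Γ = 0.002975

σ√T = 0.5091·√0.9032 = 0.483833
d₁ = (ln(S/K) + (r+σ²/2)T) / (σ√T) = (ln(249.37/230.26) + (0.0284+0.5091²/2)·0.9032) / 0.483833 = (0.079729 + 0.142698) / 0.483833 = 0.459718
d₂ = d₁ − σ√T = 0.459718 − 0.483833 = -0.024115
e^{−rT} = 0.974675
N(d₁) = 0.677141,  N(d₂) = 0.490381
Call price V = S·N(d₁) − K·e^{−rT}·N(d₂) = 168.858561 − 110.055495 = 58.803066
φ(d₁) = (1/√(2π))·e^{−d₁²/2} = 0.358937
Γ = φ(d₁) / (S·σ·√T) = 0.002975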